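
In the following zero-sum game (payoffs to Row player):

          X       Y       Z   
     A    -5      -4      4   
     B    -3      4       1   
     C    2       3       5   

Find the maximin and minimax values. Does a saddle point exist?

Maximin = 2, Minimax = 2, Saddle: True

Work:
Row minimums: [-5, -3, 2] → maximin = 2
Column maximums: [2, 4, 5] → minimax = 2
Saddle point exists! Game value = 2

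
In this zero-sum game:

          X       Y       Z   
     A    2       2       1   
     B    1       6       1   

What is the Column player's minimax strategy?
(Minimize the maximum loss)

Column should play Z, value = 1

Work:
Column player minimizes Row's maximum payoff:
Column X: max payoff to Row = 2
Column Y: max payoff to Row = 6
Column Z: max payoff to Row = 1
Minimum is 1, achieved by column Z.
Minimax strategy: Z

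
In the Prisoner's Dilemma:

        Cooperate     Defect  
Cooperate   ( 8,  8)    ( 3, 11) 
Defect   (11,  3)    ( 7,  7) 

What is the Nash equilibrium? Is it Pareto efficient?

(Defect, Defect) is NE; not Pareto efficient

Work:
Defect dominates Cooperate for both players:
If P2 cooperates: Defect (11) > Cooperate (8)
If P2 defects: Defect (7) > Cooperate (3)
NE: (Defect, Defect) with payoff (7, 7)
But (Cooperate, Cooperate) = (8, 8) Pareto dominates (7, 7)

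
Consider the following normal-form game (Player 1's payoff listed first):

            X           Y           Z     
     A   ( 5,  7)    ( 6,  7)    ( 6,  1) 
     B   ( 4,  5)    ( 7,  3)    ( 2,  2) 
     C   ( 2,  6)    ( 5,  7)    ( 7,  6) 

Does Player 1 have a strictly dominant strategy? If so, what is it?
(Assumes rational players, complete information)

No strictly dominant strategy exists for Player 1

Work:
A strategy strictly dominates another if it gives a strictly higher payoff against every opponent action. Compare each pair of P1's strategies column-by-column:
  A vs B: [5 vs 4, 6 vs 7, 6 vs 2] → A does not strictly dominate B (column Y: 6 ≤ 7)
  A vs C: [5 vs 2, 6 vs 5, 6 vs 7] → A does not strictly dominate C (column Z: 6 ≤ 7)
  B vs A: [4 vs 5, 7 vs 6, 2 vs 6] → B does not strictly dominate A (column X: 4 ≤ 5)
  B vs C: [4 vs 2, 7 vs 5, 2 vs 7] → B does not strictly dominate C (column Z: 2 ≤ 7)
  C vs A: [2 vs 5, 5 vs 6, 7 vs 6] → C does not strictly dominate A (column X: 2 ≤ 5)
  C vs B: [2 vs 4, 5 vs 7, 7 vs 2] → C does not strictly dominate B (column X: 2 ≤ 4)
No single strategy strictly dominates all others → no strictly dominant strategy.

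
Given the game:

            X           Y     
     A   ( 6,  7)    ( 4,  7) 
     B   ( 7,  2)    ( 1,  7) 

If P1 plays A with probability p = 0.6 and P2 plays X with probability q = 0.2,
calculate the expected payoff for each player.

E[P1] = 3.52, E[P2] = 6.6

Work:
E[P1] = p·q·π₁(A,X) + p·(1-q)·π₁(A,Y) + (1-p)·q·π₁(B,X) + (1-p)·(1-q)·π₁(B,Y)
= 0.6·0.2·6 + 0.6·0.8·4 + 0.4·0.2·7 + 0.4·0.8·1
= 3.52

E[P2] = 6.6 (similar calculation)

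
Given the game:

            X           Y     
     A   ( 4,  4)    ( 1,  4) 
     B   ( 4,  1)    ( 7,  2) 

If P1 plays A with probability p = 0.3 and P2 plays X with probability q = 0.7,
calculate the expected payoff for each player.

E[P1] = 4.36, E[P2] = 2.11

Work:
E[P1] = p·q·π₁(A,X) + p·(1-q)·π₁(A,Y) + (1-p)·q·π₁(B,X) + (1-p)·(1-q)·π₁(B,Y)
= 0.3·0.7·4 + 0.3·0.3·1 + 0.7·0.7·4 + 0.7·0.3·7
= 4.36

E[P2] = 2.11 (similar calculation)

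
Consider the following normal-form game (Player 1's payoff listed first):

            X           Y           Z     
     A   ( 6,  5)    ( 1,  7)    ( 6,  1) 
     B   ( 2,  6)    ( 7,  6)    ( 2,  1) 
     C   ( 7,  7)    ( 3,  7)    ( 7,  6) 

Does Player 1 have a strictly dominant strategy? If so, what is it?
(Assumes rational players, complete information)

No strictly dominant strategy exists for Player 1

Work:
A strategy strictly dominates another if it gives a strictly higher payoff against every opponent action. Compare each pair of P1's strategies column-by-column:
  A vs B: [6 vs 2, 1 vs 7, 6 vs 2] → A does not strictly dominate B (column Y: 1 ≤ 7)
  A vs C: [6 vs 7, 1 vs 3, 6 vs 7] → A does not strictly dominate C (column X: 6 ≤ 7)
  B vs A: [2 vs 6, 7 vs 1, 2 vs 6] → B does not strictly dominate A (column X: 2 ≤ 6)
  B vs C: [2 vs 7, 7 vs 3, 2 vs 7] → B does not strictly dominate C (column X: 2 ≤ 7)
  C vs A: [7 vs 6, 3 vs 1, 7 vs 6] → C strictly dominates A
  C vs B: [7 vs 2, 3 vs 7, 7 vs 2] → C does not strictly dominate B (column Y: 3 ≤ 7)
No single strategy strictly dominates all others → no strictly dominant strategy.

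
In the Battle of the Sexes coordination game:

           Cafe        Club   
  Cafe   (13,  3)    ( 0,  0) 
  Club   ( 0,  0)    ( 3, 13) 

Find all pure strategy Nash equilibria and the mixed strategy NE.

Pure NE: (Cafe, Cafe) and (Club, Club); Mixed NE: p = 0.8125, q = 0.1875

Work:
Check pure NE:
(Cafe, Cafe): (13, 3) - no unilateral deviation beneficial
(Club, Club): (3, 13) - no unilateral deviation beneficial
Mixed NE: P1 plays Cafe with p = 0.8125, P2 plays Cafe with q = 0.1875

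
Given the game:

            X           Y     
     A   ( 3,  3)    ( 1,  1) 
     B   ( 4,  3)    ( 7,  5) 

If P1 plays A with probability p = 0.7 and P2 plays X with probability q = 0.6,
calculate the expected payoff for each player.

E[P1] = 3.1, E[P2] = 2.68

Work:
E[P1] = p·q·π₁(A,X) + p·(1-q)·π₁(A,Y) + (1-p)·q·π₁(B,X) + (1-p)·(1-q)·π₁(B,Y)
= 0.7·0.6·3 + 0.7·0.4·1 + 0.3·0.6·4 + 0.3·0.4·7
= 3.1

E[P2] = 2.68 (similar calculation)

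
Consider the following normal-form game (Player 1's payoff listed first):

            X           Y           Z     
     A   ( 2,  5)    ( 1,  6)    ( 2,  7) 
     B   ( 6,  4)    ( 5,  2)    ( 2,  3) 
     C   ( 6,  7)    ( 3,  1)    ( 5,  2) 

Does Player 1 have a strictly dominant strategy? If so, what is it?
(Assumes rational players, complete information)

No strictly dominant strategy exists for Player 1

Work:
A strategy strictly dominates another if it gives a strictly higher payoff against every opponent action. Compare each pair of P1's strategies column-by-column:
  A vs B: [2 vs 6, 1 vs 5, 2 vs 2] → A does not strictly dominate B (column X: 2 ≤ 6)
  A vs C: [2 vs 6, 1 vs 3, 2 vs 5] → A does not strictly dominate C (column X: 2 ≤ 6)
  B vs A: [6 vs 2, 5 vs 1, 2 vs 2] → B does not strictly dominate A (column Z: 2 ≤ 2)
  B vs C: [6 vs 6, 5 vs 3, 2 vs 5] → B does not strictly dominate C (column X: 6 ≤ 6)
  C vs A: [6 vs 2, 3 vs 1, 5 vs 2] → C strictly dominates A
  C vs B: [6 vs 6, 3 vs 5, 5 vs 2] → C does not strictly dominate B (column X: 6 ≤ 6)
No single strategy strictly dominates all others → no strictly dominant strategy.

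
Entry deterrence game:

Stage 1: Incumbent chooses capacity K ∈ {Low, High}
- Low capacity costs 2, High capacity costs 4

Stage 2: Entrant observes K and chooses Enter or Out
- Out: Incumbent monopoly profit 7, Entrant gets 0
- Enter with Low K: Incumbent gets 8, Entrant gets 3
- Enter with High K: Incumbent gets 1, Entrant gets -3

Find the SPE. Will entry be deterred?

SPE: (Low, Enter|Low, Out|High); Entry not deterred. Incumbent net profit = 6, Entrant gets 3

Work:
After Low K: Entrant enters (3 > 0)
After High K: Entrant stays out (-3 < 0)
Incumbent: Low → 8−2=6, High → 7−4=3
Incumbent chooses Low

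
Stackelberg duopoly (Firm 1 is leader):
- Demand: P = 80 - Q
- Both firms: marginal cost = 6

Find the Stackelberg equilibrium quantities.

q₁* (leader) = 37.0, q₂* (follower) = 18.5

Work:
Follower's reaction: q₂ = (a - c - q₁)/2
Leader substitutes: π₁ = q₁·(a - q₁ - (a-c-q₁)/2 - c)
FOC: q₁* = (80 - 6)/2 = 37.00
Then: q₂* = (80 - 6 - 37.0)/2 = 18.50
Leader has first-mover advantage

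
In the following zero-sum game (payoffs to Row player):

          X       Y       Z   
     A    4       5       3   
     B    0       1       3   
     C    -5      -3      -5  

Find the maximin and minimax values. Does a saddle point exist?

Maximin = 3, Minimax = 3, Saddle: True

Work:
Row minimums: [3, 0, -5] → maximin = 3
Column maximums: [4, 5, 3] → minimax = 3
Saddle point exists! Game value = 3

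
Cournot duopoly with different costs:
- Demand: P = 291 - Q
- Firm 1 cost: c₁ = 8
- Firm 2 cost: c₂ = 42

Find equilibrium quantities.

q₁* = 105.67, q₂* = 71.67

Work:
Reaction: q₁ = (291 - 8 - q₂)/2
Reaction: q₂ = (291 - 42 - q₁)/2
Solve simultaneously:
q₁* = (291 - 2×8 + 42)/3 = 105.67
q₂* = (291 - 2×42 + 8)/3 = 71.67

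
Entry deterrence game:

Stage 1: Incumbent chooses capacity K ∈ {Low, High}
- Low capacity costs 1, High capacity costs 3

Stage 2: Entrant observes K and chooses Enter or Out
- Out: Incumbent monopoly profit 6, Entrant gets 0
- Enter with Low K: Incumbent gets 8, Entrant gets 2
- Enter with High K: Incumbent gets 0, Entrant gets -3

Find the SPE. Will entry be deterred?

SPE: (Low, Enter|Low, Out|High); Entry not deterred. Incumbent net profit = 7, Entrant gets 2

Work:
After Low K: Entrant enters (2 > 0)
After High K: Entrant stays out (-3 < 0)
Incumbent: Low → 8−1=7, High → 6−3=3
Incumbent chooses Low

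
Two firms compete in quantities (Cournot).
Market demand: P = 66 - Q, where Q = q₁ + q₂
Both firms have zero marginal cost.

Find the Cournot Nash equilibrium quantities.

q₁* = q₂* = 22.0; P* = 22.0

Work:
Profit: π_i = P·q_i = (a - q_i - q_j)·q_i
FOC: ∂π_i/∂q_i = a - 2q_i - q_j = 0
Reaction function: q_i = (66 - q_j)/2
Symmetry: q* = 66/3 = 22.0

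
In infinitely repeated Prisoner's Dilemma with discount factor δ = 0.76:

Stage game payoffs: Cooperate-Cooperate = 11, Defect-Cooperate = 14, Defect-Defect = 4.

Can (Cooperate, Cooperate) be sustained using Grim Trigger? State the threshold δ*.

δ* = 0.3; since δ = 0.76 ≥ 0.3, cooperation can be sustained

Work:
For Grim Trigger:
Cooperate forever: 11/(1-δ)
Defect then punished: 14 + 4·δ/(1-δ)
Need: 11/(1-δ) ≥ 14 + 4·δ/(1-δ)
Solving: δ ≥ (T-R)/(T-P) = (14-11)/(14-4) = 0.3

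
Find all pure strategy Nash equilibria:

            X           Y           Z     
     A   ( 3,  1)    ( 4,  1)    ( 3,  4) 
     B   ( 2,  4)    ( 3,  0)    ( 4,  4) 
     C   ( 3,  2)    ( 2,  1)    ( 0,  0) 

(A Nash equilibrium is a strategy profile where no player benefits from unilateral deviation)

Nash equilibrium: (B, Z), (C, X)

Work:
Best responses:
  P1 vs X: payoffs [3, 2, 3] → best response A/C (payoff 3)
  P1 vs Y: payoffs [4, 3, 2] → best response A (payoff 4)
  P1 vs Z: payoffs [3, 4, 0] → best response B (payoff 4)
  P2 vs A: payoffs [1, 1, 4] → best response Z (payoff 4)
  P2 vs B: payoffs [4, 0, 4] → best response X/Z (payoff 4)
  P2 vs C: payoffs [2, 1, 0] → best response X (payoff 2)
Mutual best responses: (B,Z), (C,X) → Nash equilibria.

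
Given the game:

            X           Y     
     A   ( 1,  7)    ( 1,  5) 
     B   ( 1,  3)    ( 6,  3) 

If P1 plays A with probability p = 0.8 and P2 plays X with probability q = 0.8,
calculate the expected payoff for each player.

E[P1] = 1.2, E[P2] = 5.88

Work:
E[P1] = p·q·π₁(A,X) + p·(1-q)·π₁(A,Y) + (1-p)·q·π₁(B,X) + (1-p)·(1-q)·π₁(B,Y)
= 0.8·0.8·1 + 0.8·0.2·1 + 0.2·0.8·1 + 0.2·0.2·6
= 1.2

E[P2] = 5.88 (similar calculation)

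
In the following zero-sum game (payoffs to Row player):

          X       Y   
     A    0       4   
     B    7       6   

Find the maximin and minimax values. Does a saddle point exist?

Maximin = 6, Minimax = 6, Saddle: True

Work:
Row minimums: [0, 6] → maximin = 6
Column maximums: [7, 6] → minimax = 6
Saddle point exists! Game value = 6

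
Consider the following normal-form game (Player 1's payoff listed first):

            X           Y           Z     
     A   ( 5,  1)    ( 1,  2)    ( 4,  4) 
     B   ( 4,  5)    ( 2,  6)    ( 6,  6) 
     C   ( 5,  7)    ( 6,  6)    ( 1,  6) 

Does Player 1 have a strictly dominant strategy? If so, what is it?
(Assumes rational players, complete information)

No strictly dominant strategy exists for Player 1

Work:
A strategy strictly dominates another if it gives a strictly higher payoff against every opponent action. Compare each pair of P1's strategies column-by-column:
  A vs B: [5 vs 4, 1 vs 2, 4 vs 6] → A does not strictly dominate B (column Y: 1 ≤ 2)
  A vs C: [5 vs 5, 1 vs 6, 4 vs 1] → A does not strictly dominate C (column X: 5 ≤ 5)
  B vs A: [4 vs 5, 2 vs 1, 6 vs 4] → B does not strictly dominate A (column X: 4 ≤ 5)
  B vs C: [4 vs 5, 2 vs 6, 6 vs 1] → B does not strictly dominate C (column X: 4 ≤ 5)
  C vs A: [5 vs 5, 6 vs 1, 1 vs 4] → C does not strictly dominate A (column X: 5 ≤ 5)
  C vs B: [5 vs 4, 6 vs 2, 1 vs 6] → C does not strictly dominate B (column Z: 1 ≤ 6)
No single strategy strictly dominates all others → no strictly dominant strategy.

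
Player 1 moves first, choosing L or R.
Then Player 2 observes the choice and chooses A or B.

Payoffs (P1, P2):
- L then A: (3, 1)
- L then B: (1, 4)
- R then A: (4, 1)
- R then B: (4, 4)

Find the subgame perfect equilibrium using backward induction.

P1 plays R, P2 plays B after L and B after R; Payoff (4, 4)

Work:
Backward induction:
After L: P2 chooses B → P1 gets 1
After R: P2 chooses B → P1 gets 4
P1 chooses R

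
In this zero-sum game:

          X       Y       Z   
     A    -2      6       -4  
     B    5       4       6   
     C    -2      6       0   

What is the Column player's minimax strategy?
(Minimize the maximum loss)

Column should play X, value = 5

Work:
Column player minimizes Row's maximum payoff:
Column X: max payoff to Row = 5
Column Y: max payoff to Row = 6
Column Z: max payoff to Row = 6
Minimum is 5, achieved by column X.
Minimax strategy: X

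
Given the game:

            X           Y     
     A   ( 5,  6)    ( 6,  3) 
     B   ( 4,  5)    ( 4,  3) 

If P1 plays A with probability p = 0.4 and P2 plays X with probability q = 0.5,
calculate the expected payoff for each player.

E[P1] = 4.6, E[P2] = 4.2

Work:
E[P1] = p·q·π₁(A,X) + p·(1-q)·π₁(A,Y) + (1-p)·q·π₁(B,X) + (1-p)·(1-q)·π₁(B,Y)
= 0.4·0.5·5 + 0.4·0.5·6 + 0.6·0.5·4 + 0.6·0.5·4
= 4.6

E[P2] = 4.2 (similar calculation)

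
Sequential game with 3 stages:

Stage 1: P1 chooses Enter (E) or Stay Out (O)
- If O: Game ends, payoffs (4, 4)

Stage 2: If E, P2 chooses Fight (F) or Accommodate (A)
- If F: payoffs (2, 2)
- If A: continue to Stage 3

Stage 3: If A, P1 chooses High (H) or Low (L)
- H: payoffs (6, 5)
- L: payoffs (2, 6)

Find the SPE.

SPE: (E, A, H); Outcome (6, 5)

Work:
Stage 3: P1 chooses H (6 vs 2)
Stage 2: P2: F->2, A->5 (anticipating H). Choose A
Stage 1: P1: O->4, E->6 (anticipating A, H). Choose E
SPE path: E -> A -> H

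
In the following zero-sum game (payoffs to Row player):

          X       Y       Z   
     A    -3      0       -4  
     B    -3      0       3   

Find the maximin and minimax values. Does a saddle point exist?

Maximin = -3, Minimax = -3, Saddle: True

Work:
Row minimums: [-4, -3] → maximin = -3
Column maximums: [-3, 0, 3] → minimax = -3
Saddle point exists! Game value = -3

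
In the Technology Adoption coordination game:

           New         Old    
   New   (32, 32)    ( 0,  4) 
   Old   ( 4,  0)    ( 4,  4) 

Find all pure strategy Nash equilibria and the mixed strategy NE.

Pure NE: (New, New) and (Old, Old); Mixed NE: p = 0.125, q = 0.125

Work:
Check pure NE:
(New, New): (32, 32) - no unilateral deviation beneficial
(Old, Old): (4, 4) - no unilateral deviation beneficial
Mixed NE: P1 plays New with p = 0.125, P2 plays New with q = 0.125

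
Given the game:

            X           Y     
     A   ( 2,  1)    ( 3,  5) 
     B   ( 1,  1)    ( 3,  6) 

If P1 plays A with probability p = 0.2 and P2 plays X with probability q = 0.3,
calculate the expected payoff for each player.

E[P1] = 2.46, E[P2] = 4.36

Work:
E[P1] = p·q·π₁(A,X) + p·(1-q)·π₁(A,Y) + (1-p)·q·π₁(B,X) + (1-p)·(1-q)·π₁(B,Y)
= 0.2·0.3·2 + 0.2·0.7·3 + 0.8·0.3·1 + 0.8·0.7·3
= 2.46

E[P2] = 4.36 (similar calculation)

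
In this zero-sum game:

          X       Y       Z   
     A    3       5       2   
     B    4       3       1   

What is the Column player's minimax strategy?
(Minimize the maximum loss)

Column should play Z, value = 2

Work:
Column player minimizes Row's maximum payoff:
Column X: max payoff to Row = 4
Column Y: max payoff to Row = 5
Column Z: max payoff to Row = 2
Minimum is 2, achieved by column Z.
Minimax strategy: Z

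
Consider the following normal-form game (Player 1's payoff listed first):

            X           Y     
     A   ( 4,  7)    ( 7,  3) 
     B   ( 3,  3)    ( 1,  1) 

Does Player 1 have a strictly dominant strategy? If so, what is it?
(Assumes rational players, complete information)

Yes, Player 1's strictly dominant strategy is A

Work:
A strategy strictly dominates another if it gives a strictly higher payoff against every opponent action. Compare each pair of P1's strategies column-by-column:
  A vs B: [4 vs 3, 7 vs 1] → A strictly dominates B
  B vs A: [3 vs 4, 1 vs 7] → B does not strictly dominate A (column X: 3 ≤ 4)
A strictly dominates every other strategy → strictly dominant.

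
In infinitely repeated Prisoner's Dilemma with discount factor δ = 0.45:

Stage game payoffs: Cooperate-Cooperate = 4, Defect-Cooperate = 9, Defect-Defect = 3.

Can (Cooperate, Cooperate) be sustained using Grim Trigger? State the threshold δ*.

δ* = 0.8333; since δ = 0.45 < 0.8333, cooperation cannot be sustained

Work:
For Grim Trigger:
Cooperate forever: 4/(1-δ)
Defect then punished: 9 + 3·δ/(1-δ)
Need: 4/(1-δ) ≥ 9 + 3·δ/(1-δ)
Solving: δ ≥ (T-R)/(T-P) = (9-4)/(9-3) = 0.8333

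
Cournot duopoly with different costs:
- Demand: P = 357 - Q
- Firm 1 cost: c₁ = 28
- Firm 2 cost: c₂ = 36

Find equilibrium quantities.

q₁* = 112.33, q₂* = 104.33

Work:
Reaction: q₁ = (357 - 28 - q₂)/2
Reaction: q₂ = (357 - 36 - q₁)/2
Solve simultaneously:
q₁* = (357 - 2×28 + 36)/3 = 112.33
q₂* = (357 - 2×36 + 28)/3 = 104.33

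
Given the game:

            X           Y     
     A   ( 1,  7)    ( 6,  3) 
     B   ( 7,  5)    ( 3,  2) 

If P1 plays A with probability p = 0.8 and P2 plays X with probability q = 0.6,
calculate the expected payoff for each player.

E[P1] = 3.48, E[P2] = 5.08

Work:
E[P1] = p·q·π₁(A,X) + p·(1-q)·π₁(A,Y) + (1-p)·q·π₁(B,X) + (1-p)·(1-q)·π₁(B,Y)
= 0.8·0.6·1 + 0.8·0.4·6 + 0.2·0.6·7 + 0.2·0.4·3
= 3.48

E[P2] = 5.08 (similar calculation)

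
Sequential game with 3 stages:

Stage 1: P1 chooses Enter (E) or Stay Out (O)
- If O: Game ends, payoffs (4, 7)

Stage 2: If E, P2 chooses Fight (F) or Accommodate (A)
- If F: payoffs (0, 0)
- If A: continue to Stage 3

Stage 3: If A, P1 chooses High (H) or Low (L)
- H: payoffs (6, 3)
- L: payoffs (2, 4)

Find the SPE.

SPE: (E, A, H); Outcome (6, 3)

Work:
Stage 3: P1 chooses H (6 vs 2)
Stage 2: P2: F->0, A->3 (anticipating H). Choose A
Stage 1: P1: O->4, E->6 (anticipating A, H). Choose E
SPE path: E -> A -> H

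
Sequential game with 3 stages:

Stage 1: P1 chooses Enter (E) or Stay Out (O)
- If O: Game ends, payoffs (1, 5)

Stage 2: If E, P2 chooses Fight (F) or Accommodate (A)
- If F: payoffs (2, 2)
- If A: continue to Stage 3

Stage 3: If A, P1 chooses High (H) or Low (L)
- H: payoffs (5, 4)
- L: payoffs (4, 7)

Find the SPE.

SPE: (E, A, H); Outcome (5, 4)

Work:
Stage 3: P1 chooses H (5 vs 4)
Stage 2: P2: F->2, A->4 (anticipating H). Choose A
Stage 1: P1: O->1, E->5 (anticipating A, H). Choose E
SPE path: E -> A -> H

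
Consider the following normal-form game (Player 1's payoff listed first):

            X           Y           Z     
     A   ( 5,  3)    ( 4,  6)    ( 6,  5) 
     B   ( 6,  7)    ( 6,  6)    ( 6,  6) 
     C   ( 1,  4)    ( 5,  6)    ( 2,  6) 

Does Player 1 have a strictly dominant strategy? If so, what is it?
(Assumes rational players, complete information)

No strictly dominant strategy exists for Player 1

Work:
A strategy strictly dominates another if it gives a strictly higher payoff against every opponent action. Compare each pair of P1's strategies column-by-column:
  A vs B: [5 vs 6, 4 vs 6, 6 vs 6] → A does not strictly dominate B (column X: 5 ≤ 6)
  A vs C: [5 vs 1, 4 vs 5, 6 vs 2] → A does not strictly dominate C (column Y: 4 ≤ 5)
  B vs A: [6 vs 5, 6 vs 4, 6 vs 6] → B does not strictly dominate A (column Z: 6 ≤ 6)
  B vs C: [6 vs 1, 6 vs 5, 6 vs 2] → B strictly dominates C
  C vs A: [1 vs 5, 5 vs 4, 2 vs 6] → C does not strictly dominate A (column X: 1 ≤ 5)
  C vs B: [1 vs 6, 5 vs 6, 2 vs 6] → C does not strictly dominate B (column X: 1 ≤ 6)
No single strategy strictly dominates all others → no strictly dominant strategy.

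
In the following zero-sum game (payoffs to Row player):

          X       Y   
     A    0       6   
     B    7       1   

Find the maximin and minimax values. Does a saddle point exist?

Maximin = 1, Minimax = 6, Saddle: False

Work:
Row minimums: [0, 1] → maximin = 1
Column maximums: [7, 6] → minimax = 6
No saddle point (maximin ≠ minimax). Mixed strategy needed.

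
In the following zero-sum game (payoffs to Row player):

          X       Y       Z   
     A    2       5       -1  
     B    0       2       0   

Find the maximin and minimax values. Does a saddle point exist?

Maximin = 0, Minimax = 0, Saddle: True

Work:
Row minimums: [-1, 0] → maximin = 0
Column maximums: [2, 5, 0] → minimax = 0
Saddle point exists! Game value = 0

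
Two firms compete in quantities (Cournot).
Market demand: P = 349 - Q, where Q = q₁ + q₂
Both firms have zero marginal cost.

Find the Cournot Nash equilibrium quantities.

q₁* = q₂* = 116.33; P* = 116.33

Work:
Profit: π_i = P·q_i = (a - q_i - q_j)·q_i
FOC: ∂π_i/∂q_i = a - 2q_i - q_j = 0
Reaction function: q_i = (349 - q_j)/2
Symmetry: q* = 349/3 = 116.33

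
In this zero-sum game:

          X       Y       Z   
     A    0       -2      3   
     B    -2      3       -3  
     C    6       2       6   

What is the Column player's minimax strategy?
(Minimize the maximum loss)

Column should play Y, value = 3

Work:
Column player minimizes Row's maximum payoff:
Column X: max payoff to Row = 6
Column Y: max payoff to Row = 3
Column Z: max payoff to Row = 6
Minimum is 3, achieved by column Y.
Minimax strategy: Y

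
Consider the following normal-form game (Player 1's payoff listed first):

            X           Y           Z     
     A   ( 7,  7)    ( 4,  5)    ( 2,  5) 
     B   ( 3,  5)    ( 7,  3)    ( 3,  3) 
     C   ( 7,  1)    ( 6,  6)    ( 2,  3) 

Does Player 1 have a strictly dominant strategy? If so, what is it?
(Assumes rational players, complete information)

No strictly dominant strategy exists for Player 1

Work:
A strategy strictly dominates another if it gives a strictly higher payoff against every opponent action. Compare each pair of P1's strategies column-by-column:
  A vs B: [7 vs 3, 4 vs 7, 2 vs 3] → A does not strictly dominate B (column Y: 4 ≤ 7)
  A vs C: [7 vs 7, 4 vs 6, 2 vs 2] → A does not strictly dominate C (column X: 7 ≤ 7)
  B vs A: [3 vs 7, 7 vs 4, 3 vs 2] → B does not strictly dominate A (column X: 3 ≤ 7)
  B vs C: [3 vs 7, 7 vs 6, 3 vs 2] → B does not strictly dominate C (column X: 3 ≤ 7)
  C vs A: [7 vs 7, 6 vs 4, 2 vs 2] → C does not strictly dominate A (column X: 7 ≤ 7)
  C vs B: [7 vs 3, 6 vs 7, 2 vs 3] → C does not strictly dominate B (column Y: 6 ≤ 7)
No single strategy strictly dominates all others → no strictly dominant strategy.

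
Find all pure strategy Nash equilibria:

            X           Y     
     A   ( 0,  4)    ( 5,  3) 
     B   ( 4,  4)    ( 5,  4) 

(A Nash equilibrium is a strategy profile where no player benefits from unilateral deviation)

Nash equilibrium: (B, X), (B, Y)

Work:
Best responses:
  P1 vs X: payoffs [0, 4] → best response B (payoff 4)
  P1 vs Y: payoffs [5, 5] → best response A/B (payoff 5)
  P2 vs A: payoffs [4, 3] → best response X (payoff 4)
  P2 vs B: payoffs [4, 4] → best response X/Y (payoff 4)
Mutual best responses: (B,X), (B,Y) → Nash equilibria.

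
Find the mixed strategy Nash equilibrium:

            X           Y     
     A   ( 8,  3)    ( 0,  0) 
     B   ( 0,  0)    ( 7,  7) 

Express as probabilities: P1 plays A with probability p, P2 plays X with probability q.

p = 0.7, q = 0.4667

Work:
Find probabilities that make opponent indifferent:
P2 chooses q to make P1 indifferent between A and B
P1 chooses p to make P2 indifferent between X and Y
Mixed NE: P1 plays (A: 0.7, B: 0.3), P2 plays (X: 0.4667, Y: 0.5333)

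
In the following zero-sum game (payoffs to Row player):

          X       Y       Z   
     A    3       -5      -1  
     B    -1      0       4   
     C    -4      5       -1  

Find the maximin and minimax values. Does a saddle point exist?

Maximin = -1, Minimax = 3, Saddle: False

Work:
Row minimums: [-5, -1, -4] → maximin = -1
Column maximums: [3, 5, 4] → minimax = 3
No saddle point (maximin ≠ minimax). Mixed strategy needed.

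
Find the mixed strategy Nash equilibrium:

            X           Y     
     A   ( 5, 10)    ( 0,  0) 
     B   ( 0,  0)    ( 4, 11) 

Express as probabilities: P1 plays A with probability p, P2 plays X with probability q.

p = 0.5238, q = 0.4444

Work:
Find probabilities that make opponent indifferent:
P2 chooses q to make P1 indifferent between A and B
P1 chooses p to make P2 indifferent between X and Y
Mixed NE: P1 plays (A: 0.5238, B: 0.4762), P2 plays (X: 0.4444, Y: 0.5556)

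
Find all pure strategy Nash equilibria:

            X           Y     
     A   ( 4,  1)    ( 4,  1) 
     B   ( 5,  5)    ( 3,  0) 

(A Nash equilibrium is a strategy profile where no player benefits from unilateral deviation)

Nash equilibrium: (A, Y), (B, X)

Work:
Best responses:
  P1 vs X: payoffs [4, 5] → best response B (payoff 5)
  P1 vs Y: payoffs [4, 3] → best response A (payoff 4)
  P2 vs A: payoffs [1, 1] → best response X/Y (payoff 1)
  P2 vs B: payoffs [5, 0] → best response X (payoff 5)
Mutual best responses: (A,Y), (B,X) → Nash equilibria.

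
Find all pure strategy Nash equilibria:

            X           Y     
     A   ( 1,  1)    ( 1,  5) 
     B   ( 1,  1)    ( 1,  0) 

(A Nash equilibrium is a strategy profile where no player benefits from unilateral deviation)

Nash equilibrium: (A, Y), (B, X)

Work:
Best responses:
  P1 vs X: payoffs [1, 1] → best response A/B (payoff 1)
  P1 vs Y: payoffs [1, 1] → best response A/B (payoff 1)
  P2 vs A: payoffs [1, 5] → best response Y (payoff 5)
  P2 vs B: payoffs [1, 0] → best response X (payoff 1)
Mutual best responses: (A,Y), (B,X) → Nash equilibria.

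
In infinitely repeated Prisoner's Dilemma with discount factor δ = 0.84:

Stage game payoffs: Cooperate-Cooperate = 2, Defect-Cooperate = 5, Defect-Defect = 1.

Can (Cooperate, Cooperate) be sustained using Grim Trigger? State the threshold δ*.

δ* = 0.75; since δ = 0.84 ≥ 0.75, cooperation can be sustained

Work:
For Grim Trigger:
Cooperate forever: 2/(1-δ)
Defect then punished: 5 + 1·δ/(1-δ)
Need: 2/(1-δ) ≥ 5 + 1·δ/(1-δ)
Solving: δ ≥ (T-R)/(T-P) = (5-2)/(5-1) = 0.75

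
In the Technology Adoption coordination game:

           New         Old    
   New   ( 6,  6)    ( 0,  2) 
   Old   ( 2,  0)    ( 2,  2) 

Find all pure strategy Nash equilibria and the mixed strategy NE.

Pure NE: (New, New) and (Old, Old); Mixed NE: p = 0.3333, q = 0.3333

Work:
Check pure NE:
(New, New): (6, 6) - no unilateral deviation beneficial
(Old, Old): (2, 2) - no unilateral deviation beneficial
Mixed NE: P1 plays New with p = 0.3333, P2 plays New with q = 0.3333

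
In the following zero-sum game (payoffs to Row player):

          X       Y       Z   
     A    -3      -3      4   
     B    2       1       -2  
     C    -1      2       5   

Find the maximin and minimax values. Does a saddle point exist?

Maximin = -1, Minimax = 2, Saddle: False

Work:
Row minimums: [-3, -2, -1] → maximin = -1
Column maximums: [2, 2, 5] → minimax = 2
No saddle point (maximin ≠ minimax). Mixed strategy needed.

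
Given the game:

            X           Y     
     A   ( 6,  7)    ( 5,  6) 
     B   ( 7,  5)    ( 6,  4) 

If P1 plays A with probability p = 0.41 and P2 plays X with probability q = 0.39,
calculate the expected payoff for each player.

E[P1] = 5.98, E[P2] = 5.21

Work:
E[P1] = p·q·π₁(A,X) + p·(1-q)·π₁(A,Y) + (1-p)·q·π₁(B,X) + (1-p)·(1-q)·π₁(B,Y)
= 0.41·0.39·6 + 0.41·0.61·5 + 0.59·0.39·7 + 0.59·0.61·6
= 5.98

E[P2] = 5.21 (similar calculation)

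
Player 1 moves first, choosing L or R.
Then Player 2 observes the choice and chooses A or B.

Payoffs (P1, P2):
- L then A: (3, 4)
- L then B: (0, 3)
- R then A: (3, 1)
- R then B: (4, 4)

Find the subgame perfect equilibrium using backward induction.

P1 plays R, P2 plays A after L and B after R; Payoff (4, 4)

Work:
Backward induction:
After L: P2 chooses A → P1 gets 3
After R: P2 chooses B → P1 gets 4
P1 chooses R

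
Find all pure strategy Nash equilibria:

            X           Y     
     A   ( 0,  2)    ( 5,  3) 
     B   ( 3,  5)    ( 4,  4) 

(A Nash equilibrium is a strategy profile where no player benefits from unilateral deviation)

Nash equilibrium: (A, Y), (B, X)

Work:
Best responses:
  P1 vs X: payoffs [0, 3] → best response B (payoff 3)
  P1 vs Y: payoffs [5, 4] → best response A (payoff 5)
  P2 vs A: payoffs [2, 3] → best response Y (payoff 3)
  P2 vs B: payoffs [5, 4] → best response X (payoff 5)
Mutual best responses: (A,Y), (B,X) → Nash equilibria.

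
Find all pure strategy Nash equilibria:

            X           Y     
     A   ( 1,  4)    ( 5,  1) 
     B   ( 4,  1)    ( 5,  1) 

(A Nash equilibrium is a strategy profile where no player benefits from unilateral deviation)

Nash equilibrium: (B, X), (B, Y)

Work:
Best responses:
  P1 vs X: payoffs [1, 4] → best response B (payoff 4)
  P1 vs Y: payoffs [5, 5] → best response A/B (payoff 5)
  P2 vs A: payoffs [4, 1] → best response X (payoff 4)
  P2 vs B: payoffs [1, 1] → best response X/Y (payoff 1)
Mutual best responses: (B,X), (B,Y) → Nash equilibria.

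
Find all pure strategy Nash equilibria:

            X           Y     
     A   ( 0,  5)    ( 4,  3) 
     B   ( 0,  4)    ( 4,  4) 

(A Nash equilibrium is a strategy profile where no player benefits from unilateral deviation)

Nash equilibrium: (A, X), (B, X), (B, Y)

Work:
Best responses:
  P1 vs X: payoffs [0, 0] → best response A/B (payoff 0)
  P1 vs Y: payoffs [4, 4] → best response A/B (payoff 4)
  P2 vs A: payoffs [5, 3] → best response X (payoff 5)
  P2 vs B: payoffs [4, 4] → best response X/Y (payoff 4)
Mutual best responses: (A,X), (B,X), (B,Y) → Nash equilibria.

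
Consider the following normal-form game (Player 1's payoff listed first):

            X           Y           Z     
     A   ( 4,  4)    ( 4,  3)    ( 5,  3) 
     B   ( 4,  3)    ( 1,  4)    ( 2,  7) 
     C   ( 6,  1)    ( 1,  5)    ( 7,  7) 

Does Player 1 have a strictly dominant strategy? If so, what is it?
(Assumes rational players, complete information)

No strictly dominant strategy exists for Player 1

Work:
A strategy strictly dominates another if it gives a strictly higher payoff against every opponent action. Compare each pair of P1's strategies column-by-column:
  A vs B: [4 vs 4, 4 vs 1, 5 vs 2] → A does not strictly dominate B (column X: 4 ≤ 4)
  A vs C: [4 vs 6, 4 vs 1, 5 vs 7] → A does not strictly dominate C (column X: 4 ≤ 6)
  B vs A: [4 vs 4, 1 vs 4, 2 vs 5] → B does not strictly dominate A (column X: 4 ≤ 4)
  B vs C: [4 vs 6, 1 vs 1, 2 vs 7] → B does not strictly dominate C (column X: 4 ≤ 6)
  C vs A: [6 vs 4, 1 vs 4, 7 vs 5] → C does not strictly dominate A (column Y: 1 ≤ 4)
  C vs B: [6 vs 4, 1 vs 1, 7 vs 2] → C does not strictly dominate B (column Y: 1 ≤ 1)
No single strategy strictly dominates all others → no strictly dominant strategy.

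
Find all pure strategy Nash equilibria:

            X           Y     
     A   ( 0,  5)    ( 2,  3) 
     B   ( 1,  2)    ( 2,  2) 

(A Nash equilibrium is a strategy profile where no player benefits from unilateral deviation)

Nash equilibrium: (B, X), (B, Y)

Work:
Best responses:
  P1 vs X: payoffs [0, 1] → best response B (payoff 1)
  P1 vs Y: payoffs [2, 2] → best response A/B (payoff 2)
  P2 vs A: payoffs [5, 3] → best response X (payoff 5)
  P2 vs B: payoffs [2, 2] → best response X/Y (payoff 2)
Mutual best responses: (B,X), (B,Y) → Nash equilibria.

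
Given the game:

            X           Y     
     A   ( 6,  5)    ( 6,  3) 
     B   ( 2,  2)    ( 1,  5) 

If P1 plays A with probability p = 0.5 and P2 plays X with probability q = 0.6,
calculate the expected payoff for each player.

E[P1] = 3.8, E[P2] = 3.7

Work:
E[P1] = p·q·π₁(A,X) + p·(1-q)·π₁(A,Y) + (1-p)·q·π₁(B,X) + (1-p)·(1-q)·π₁(B,Y)
= 0.5·0.6·6 + 0.5·0.4·6 + 0.5·0.6·2 + 0.5·0.4·1
= 3.8

E[P2] = 3.7 (similar calculation)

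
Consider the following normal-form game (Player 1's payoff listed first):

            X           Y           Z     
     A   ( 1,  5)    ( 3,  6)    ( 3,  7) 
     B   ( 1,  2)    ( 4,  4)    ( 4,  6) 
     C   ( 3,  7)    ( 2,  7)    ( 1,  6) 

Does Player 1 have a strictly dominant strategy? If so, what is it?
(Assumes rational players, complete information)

No strictly dominant strategy exists for Player 1

Work:
A strategy strictly dominates another if it gives a strictly higher payoff against every opponent action. Compare each pair of P1's strategies column-by-column:
  A vs B: [1 vs 1, 3 vs 4, 3 vs 4] → A does not strictly dominate B (column X: 1 ≤ 1)
  A vs C: [1 vs 3, 3 vs 2, 3 vs 1] → A does not strictly dominate C (column X: 1 ≤ 3)
  B vs A: [1 vs 1, 4 vs 3, 4 vs 3] → B does not strictly dominate A (column X: 1 ≤ 1)
  B vs C: [1 vs 3, 4 vs 2, 4 vs 1] → B does not strictly dominate C (column X: 1 ≤ 3)
  C vs A: [3 vs 1, 2 vs 3, 1 vs 3] → C does not strictly dominate A (column Y: 2 ≤ 3)
  C vs B: [3 vs 1, 2 vs 4, 1 vs 4] → C does not strictly dominate B (column Y: 2 ≤ 4)
No single strategy strictly dominates all others → no strictly dominant strategy.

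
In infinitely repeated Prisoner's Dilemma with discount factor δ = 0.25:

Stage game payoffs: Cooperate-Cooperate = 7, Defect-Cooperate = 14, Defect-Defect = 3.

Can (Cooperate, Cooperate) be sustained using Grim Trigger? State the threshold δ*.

δ* = 0.6364; since δ = 0.25 < 0.6364, cooperation cannot be sustained

Work:
For Grim Trigger:
Cooperate forever: 7/(1-δ)
Defect then punished: 14 + 3·δ/(1-δ)
Need: 7/(1-δ) ≥ 14 + 3·δ/(1-δ)
Solving: δ ≥ (T-R)/(T-P) = (14-7)/(14-3) = 0.6364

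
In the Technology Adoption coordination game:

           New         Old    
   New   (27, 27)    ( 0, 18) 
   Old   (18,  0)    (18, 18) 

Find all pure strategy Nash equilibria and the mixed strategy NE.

Pure NE: (New, New) and (Old, Old); Mixed NE: p = 0.6667, q = 0.6667

Work:
Check pure NE:
(New, New): (27, 27) - no unilateral deviation beneficial
(Old, Old): (18, 18) - no unilateral deviation beneficial
Mixed NE: P1 plays New with p = 0.6667, P2 plays New with q = 0.6667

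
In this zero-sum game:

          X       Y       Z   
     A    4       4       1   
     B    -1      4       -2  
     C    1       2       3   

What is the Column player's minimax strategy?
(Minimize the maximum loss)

Column should play Z, value = 3

Work:
Column player minimizes Row's maximum payoff:
Column X: max payoff to Row = 4
Column Y: max payoff to Row = 4
Column Z: max payoff to Row = 3
Minimum is 3, achieved by column Z.
Minimax strategy: Z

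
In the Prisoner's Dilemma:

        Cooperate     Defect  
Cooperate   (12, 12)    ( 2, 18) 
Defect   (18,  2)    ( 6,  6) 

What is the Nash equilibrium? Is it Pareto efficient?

(Defect, Defect) is NE; not Pareto efficient

Work:
Defect dominates Cooperate for both players:
If P2 cooperates: Defect (18) > Cooperate (12)
If P2 defects: Defect (6) > Cooperate (2)
NE: (Defect, Defect) with payoff (6, 6)
But (Cooperate, Cooperate) = (12, 12) Pareto dominates (6, 6)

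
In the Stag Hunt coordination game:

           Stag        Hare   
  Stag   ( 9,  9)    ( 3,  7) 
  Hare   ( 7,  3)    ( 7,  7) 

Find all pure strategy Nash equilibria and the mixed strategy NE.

Pure NE: (Stag, Stag) and (Hare, Hare); Mixed NE: p = 0.6667, q = 0.6667

Work:
Check pure NE:
(Stag, Stag): (9, 9) - no unilateral deviation beneficial
(Hare, Hare): (7, 7) - no unilateral deviation beneficial
Mixed NE: P1 plays Stag with p = 0.6667, P2 plays Stag with q = 0.6667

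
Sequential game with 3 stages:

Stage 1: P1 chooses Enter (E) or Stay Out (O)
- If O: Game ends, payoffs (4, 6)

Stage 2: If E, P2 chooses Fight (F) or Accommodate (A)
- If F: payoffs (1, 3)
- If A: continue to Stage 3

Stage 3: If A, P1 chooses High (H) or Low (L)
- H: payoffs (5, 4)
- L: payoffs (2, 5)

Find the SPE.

SPE: (E, A, H); Outcome (5, 4)

Work:
Stage 3: P1 chooses H (5 vs 2)
Stage 2: P2: F->3, A->4 (anticipating H). Choose A
Stage 1: P1: O->4, E->5 (anticipating A, H). Choose E
SPE path: E -> A -> H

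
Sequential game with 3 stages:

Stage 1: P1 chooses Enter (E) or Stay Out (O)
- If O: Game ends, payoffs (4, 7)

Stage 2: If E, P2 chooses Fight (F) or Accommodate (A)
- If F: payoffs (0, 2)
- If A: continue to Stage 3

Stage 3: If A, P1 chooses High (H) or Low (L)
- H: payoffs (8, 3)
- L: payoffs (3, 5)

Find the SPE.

SPE: (E, A, H); Outcome (8, 3)

Work:
Stage 3: P1 chooses H (8 vs 3)
Stage 2: P2: F->2, A->3 (anticipating H). Choose A
Stage 1: P1: O->4, E->8 (anticipating A, H). Choose E
SPE path: E -> A -> H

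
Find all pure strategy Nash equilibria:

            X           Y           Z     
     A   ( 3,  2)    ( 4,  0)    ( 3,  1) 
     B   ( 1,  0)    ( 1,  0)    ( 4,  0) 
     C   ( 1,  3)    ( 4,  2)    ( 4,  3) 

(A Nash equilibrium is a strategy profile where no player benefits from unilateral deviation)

Nash equilibrium: (A, X), (B, Z), (C, Z)

Work:
Best responses:
  P1 vs X: payoffs [3, 1, 1] → best response A (payoff 3)
  P1 vs Y: payoffs [4, 1, 4] → best response A/C (payoff 4)
  P1 vs Z: payoffs [3, 4, 4] → best response B/C (payoff 4)
  P2 vs A: payoffs [2, 0, 1] → best response X (payoff 2)
  P2 vs B: payoffs [0, 0, 0] → best response X/Y/Z (payoff 0)
  P2 vs C: payoffs [3, 2, 3] → best response X/Z (payoff 3)
Mutual best responses: (A,X), (B,Z), (C,Z) → Nash equilibria.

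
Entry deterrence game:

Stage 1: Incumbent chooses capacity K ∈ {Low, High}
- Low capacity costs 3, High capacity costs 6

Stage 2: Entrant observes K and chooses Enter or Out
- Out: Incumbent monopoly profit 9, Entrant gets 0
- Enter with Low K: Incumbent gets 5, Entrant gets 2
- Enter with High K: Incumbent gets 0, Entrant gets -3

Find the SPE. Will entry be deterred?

SPE: (High, Enter|Low, Out|High); Entry deterred. Incumbent net profit = 3

Work:
After Low K: Entrant enters (2 > 0)
After High K: Entrant stays out (-3 < 0)
Incumbent: Low → 5−3=2, High → 9−6=3
Incumbent chooses High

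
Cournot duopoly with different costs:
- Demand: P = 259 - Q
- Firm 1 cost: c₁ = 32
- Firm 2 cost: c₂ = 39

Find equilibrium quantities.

q₁* = 78.0, q₂* = 71.0

Work:
Reaction: q₁ = (259 - 32 - q₂)/2
Reaction: q₂ = (259 - 39 - q₁)/2
Solve simultaneously:
q₁* = (259 - 2×32 + 39)/3 = 78.0
q₂* = (259 - 2×39 + 32)/3 = 71.0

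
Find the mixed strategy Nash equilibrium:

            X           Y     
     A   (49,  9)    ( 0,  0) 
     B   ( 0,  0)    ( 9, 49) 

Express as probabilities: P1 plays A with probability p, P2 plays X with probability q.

p = 0.8448, q = 0.1552

Work:
Find probabilities that make opponent indifferent:
P2 chooses q to make P1 indifferent between A and B
P1 chooses p to make P2 indifferent between X and Y
Mixed NE: P1 plays (A: 0.8448, B: 0.1552), P2 plays (X: 0.1552, Y: 0.8448)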